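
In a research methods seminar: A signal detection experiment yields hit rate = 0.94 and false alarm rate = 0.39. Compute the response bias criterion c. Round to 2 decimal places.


c = -0.5 * (z(HR) + z(FAR))
z(0.94) = 1.5548
z(0.39) = -0.2793
c = -0.5 * (1.5548 + -0.2793)
= -0.5 * 1.2755
= -0.64


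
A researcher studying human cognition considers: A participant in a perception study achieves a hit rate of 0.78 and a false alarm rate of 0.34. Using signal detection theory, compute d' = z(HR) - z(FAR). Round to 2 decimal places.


d' = z(HR) - z(FAR)
z(0.78) = 0.7722
z(0.34) = -0.4125
d' = 0.7722 - -0.4125
= 1.18


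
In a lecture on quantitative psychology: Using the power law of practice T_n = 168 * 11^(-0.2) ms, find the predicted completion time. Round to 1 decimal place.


T_n = 168 * 11^(-0.2)
11^(-0.2) = 0.619044
T_n = 168 * 0.619044
= 104.0 ms


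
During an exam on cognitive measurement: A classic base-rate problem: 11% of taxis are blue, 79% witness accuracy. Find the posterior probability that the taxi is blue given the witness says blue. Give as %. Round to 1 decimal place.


P(blue | says blue) = P(says blue | blue)*P(blue) / [P(says blue | blue)*P(blue) + P(says blue | not blue)*P(not blue)]
Numerator = 0.79 * 0.11 = 0.0869
False identification = 0.21 * 0.89 = 0.1869
P = 0.0869 / (0.0869 + 0.1869)
= 0.0869 / 0.2738
As percentage = 31.7


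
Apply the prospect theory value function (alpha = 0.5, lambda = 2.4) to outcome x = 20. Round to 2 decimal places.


Since x = 20 >= 0, use v(x) = x^0.5
20^0.5 = 4.4721
v(20) = 4.47


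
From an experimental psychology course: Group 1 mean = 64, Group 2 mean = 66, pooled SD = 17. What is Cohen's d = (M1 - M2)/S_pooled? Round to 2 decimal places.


Cohen's d = (M1 - M2) / S_pooled
= (64 - 66) / 17
= -2 / 17
= -0.12


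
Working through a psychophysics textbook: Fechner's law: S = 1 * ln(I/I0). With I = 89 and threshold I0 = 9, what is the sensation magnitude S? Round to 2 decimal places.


S = 1 * ln(89/9)
I/I0 = 9.888889
ln(9.888889) = 2.2914
S = 1 * 2.2914
= 2.29


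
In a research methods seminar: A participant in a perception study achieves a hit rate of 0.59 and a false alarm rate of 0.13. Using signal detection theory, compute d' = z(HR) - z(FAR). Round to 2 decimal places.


d' = z(HR) - z(FAR)
z(0.59) = 0.2275
z(0.13) = -1.1264
d' = 0.2275 - -1.1264
= 1.35


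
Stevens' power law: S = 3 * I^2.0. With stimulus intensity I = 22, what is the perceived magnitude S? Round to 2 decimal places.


S = 3 * 22^2.0
22^2.0 = 484.0
S = 3 * 484.0
= 1452.00


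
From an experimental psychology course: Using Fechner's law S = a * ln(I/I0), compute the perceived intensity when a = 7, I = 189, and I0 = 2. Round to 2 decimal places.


S = 7 * ln(189/2)
I/I0 = 94.5
ln(94.5) = 4.5486
S = 7 * 4.5486
= 31.84


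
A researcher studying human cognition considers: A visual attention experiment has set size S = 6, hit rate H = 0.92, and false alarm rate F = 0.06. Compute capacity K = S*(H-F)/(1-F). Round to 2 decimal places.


K = S * (H - F) / (1 - F)
H - F = 0.86
1 - F = 0.94
K = 6 * 0.86 / 0.94
= 5.49


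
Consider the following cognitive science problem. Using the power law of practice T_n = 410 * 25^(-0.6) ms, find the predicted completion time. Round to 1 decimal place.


T_n = 410 * 25^(-0.6)
25^(-0.6) = 0.144956
T_n = 410 * 0.144956
= 59.4 ms


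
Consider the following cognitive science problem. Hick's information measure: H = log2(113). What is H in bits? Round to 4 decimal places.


H = log2(n)
H = log2(113)
= 6.8202


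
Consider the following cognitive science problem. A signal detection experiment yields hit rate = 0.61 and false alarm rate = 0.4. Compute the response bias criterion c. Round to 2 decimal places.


c = -0.5 * (z(HR) + z(FAR))
z(0.61) = 0.2793
z(0.4) = -0.2533
c = -0.5 * (0.2793 + -0.2533)
= -0.5 * 0.026
= -0.01


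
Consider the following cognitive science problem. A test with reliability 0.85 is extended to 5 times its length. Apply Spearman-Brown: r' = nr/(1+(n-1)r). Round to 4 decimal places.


r_new = n*r / (1 + (n-1)*r)
Numerator = 5 * 0.85 = 4.25
Denominator = 1 + 4 * 0.85 = 4.4
r_new = 4.25 / 4.4
= 0.9659


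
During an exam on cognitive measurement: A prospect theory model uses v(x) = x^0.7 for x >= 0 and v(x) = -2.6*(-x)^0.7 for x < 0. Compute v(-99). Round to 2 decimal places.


Since x = -99 < 0, use v(x) = -lambda*(-x)^alpha
(-x) = 99
99^0.7 = 24.9428
v(-99) = -2.6 * 24.9428
= -64.85


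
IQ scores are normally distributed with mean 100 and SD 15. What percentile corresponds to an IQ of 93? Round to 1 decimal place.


z = (IQ - mean) / SD
z = (93 - 100) / 15 = -0.4667
Percentile = Phi(-0.4667) * 100
Phi(-0.4667) = 0.320357
= 32.0


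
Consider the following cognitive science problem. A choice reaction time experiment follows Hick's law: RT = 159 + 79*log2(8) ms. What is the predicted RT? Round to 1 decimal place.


RT = 159 + 79 * log2(8)
log2(8) = 3.0
RT = 159 + 79 * 3.0
= 159 + 237.0
= 396.0 ms


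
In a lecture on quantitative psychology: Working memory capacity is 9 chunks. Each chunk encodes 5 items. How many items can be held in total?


Total items = chunks * items_per_chunk
= 9 * 5
= 45


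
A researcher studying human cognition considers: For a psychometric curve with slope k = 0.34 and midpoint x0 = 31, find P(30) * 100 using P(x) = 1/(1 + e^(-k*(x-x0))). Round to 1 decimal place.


P(x) = 1/(1 + e^(-0.34*(30 - 31)))
Exponent = -0.34 * -1 = 0.34
e^(0.34) = 1.404948
P = 1/(1 + 1.404948) = 0.415809
Percentage = 41.6


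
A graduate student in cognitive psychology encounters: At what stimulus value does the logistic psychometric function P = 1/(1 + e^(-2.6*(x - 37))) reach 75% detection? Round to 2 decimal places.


At P = 0.75: 0.75 = 1/(1 + e^(-k*(x-x0)))
Solving: e^(-k*(x-x0)) = 1/3
x = x0 + ln(3)/k
ln(3) = 1.0986
x = 37 + 1.0986/2.6
= 37 + 0.4225
= 37.42


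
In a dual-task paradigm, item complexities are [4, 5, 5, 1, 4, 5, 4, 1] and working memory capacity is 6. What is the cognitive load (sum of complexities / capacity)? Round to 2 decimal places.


Total complexity = 4 + 5 + 5 + 1 + 4 + 5 + 4 + 1 = 29
Load = total / capacity = 29 / 6
= 4.83


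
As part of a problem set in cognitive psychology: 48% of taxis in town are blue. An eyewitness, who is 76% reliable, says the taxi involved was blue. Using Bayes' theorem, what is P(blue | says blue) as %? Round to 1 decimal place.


P(blue | says blue) = P(says blue | blue)*P(blue) / [P(says blue | blue)*P(blue) + P(says blue | not blue)*P(not blue)]
Numerator = 0.76 * 0.48 = 0.3648
False identification = 0.24 * 0.52 = 0.1248
P = 0.3648 / (0.3648 + 0.1248)
= 0.3648 / 0.4896
As percentage = 74.5


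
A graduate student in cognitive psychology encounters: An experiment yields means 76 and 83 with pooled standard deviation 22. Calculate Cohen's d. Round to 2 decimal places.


Cohen's d = (M1 - M2) / S_pooled
= (76 - 83) / 22
= -7 / 22
= -0.32


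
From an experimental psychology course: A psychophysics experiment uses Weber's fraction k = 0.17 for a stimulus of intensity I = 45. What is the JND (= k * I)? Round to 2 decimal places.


JND = k * I
JND = 0.17 * 45
= 7.65


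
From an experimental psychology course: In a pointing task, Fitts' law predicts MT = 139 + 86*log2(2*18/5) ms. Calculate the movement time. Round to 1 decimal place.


MT = 139 + 86 * log2(2*18/5)
2D/W = 7.2
log2(7.2) = 2.848
MT = 139 + 86 * 2.848
= 383.9 ms


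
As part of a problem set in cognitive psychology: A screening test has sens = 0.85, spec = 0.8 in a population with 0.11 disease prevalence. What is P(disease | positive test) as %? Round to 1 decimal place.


PPV = (sens * prev) / (sens * prev + (1-spec) * (1-prev))
Numerator = 0.85 * 0.11 = 0.0935
P(positive and no disease) = (1 - spec) * (1 - prev) = (1 - 0.8) * (1 - 0.11) = 0.178
Denominator = 0.0935 + 0.178 = 0.2715
PPV = 0.0935 / 0.2715 = 0.344383
As percentage = 34.4


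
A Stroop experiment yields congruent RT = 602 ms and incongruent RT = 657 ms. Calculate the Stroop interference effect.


Stroop effect = RT(incongruent) - RT(congruent)
= 657 - 602
= 55 ms


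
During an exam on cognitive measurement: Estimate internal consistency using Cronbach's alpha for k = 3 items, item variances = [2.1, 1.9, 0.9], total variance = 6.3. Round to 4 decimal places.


alpha = (k/(k-1)) * (1 - sum(s_i^2)/s_total^2)
sum(item variances) = 4.9
k/(k-1) = 3/2 = 1.5
1 - 4.9/6.3 = 1 - 0.777778 = 0.222222
alpha = 1.5 * 0.222222
= 0.3333


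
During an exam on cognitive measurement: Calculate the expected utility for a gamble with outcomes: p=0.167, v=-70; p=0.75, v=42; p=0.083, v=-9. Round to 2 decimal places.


EU = sum(p_i * v_i)
0.167 * -70 = -11.69
0.75 * 42 = 31.5
0.083 * -9 = -0.747
EU = -11.69 + 31.5 + -0.747
= 19.06


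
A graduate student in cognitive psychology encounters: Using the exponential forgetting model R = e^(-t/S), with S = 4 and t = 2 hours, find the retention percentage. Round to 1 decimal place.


R = e^(-t/S)
-t/S = -2/4 = -0.5
R = e^(-0.5) = 0.606531
Percentage = 0.606531 * 100
= 60.7


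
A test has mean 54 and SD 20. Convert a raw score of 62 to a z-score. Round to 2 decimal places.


z = (X - mu) / sigma
= (62 - 54) / 20
= 8 / 20
= 0.40


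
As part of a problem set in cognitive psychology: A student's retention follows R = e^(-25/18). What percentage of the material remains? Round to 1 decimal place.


R = e^(-t/S)
-t/S = -25/18 = -1.388889
R = e^(-1.388889) = 0.249352
Percentage = 0.249352 * 100
= 24.9


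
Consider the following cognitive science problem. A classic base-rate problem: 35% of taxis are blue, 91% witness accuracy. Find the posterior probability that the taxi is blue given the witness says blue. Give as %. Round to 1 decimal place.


P(blue | says blue) = P(says blue | blue)*P(blue) / [P(says blue | blue)*P(blue) + P(says blue | not blue)*P(not blue)]
Numerator = 0.91 * 0.35 = 0.3185
False identification = 0.09 * 0.65 = 0.0585
P = 0.3185 / (0.3185 + 0.0585)
= 0.3185 / 0.377
As percentage = 84.5


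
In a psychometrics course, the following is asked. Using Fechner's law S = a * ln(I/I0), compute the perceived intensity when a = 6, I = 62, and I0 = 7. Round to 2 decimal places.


S = 6 * ln(62/7)
I/I0 = 8.857143
ln(8.857143) = 2.1812
S = 6 * 2.1812
= 13.09


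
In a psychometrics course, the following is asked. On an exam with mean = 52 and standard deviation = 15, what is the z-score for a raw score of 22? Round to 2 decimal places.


z = (X - mu) / sigma
= (22 - 52) / 15
= -30 / 15
= -2.00


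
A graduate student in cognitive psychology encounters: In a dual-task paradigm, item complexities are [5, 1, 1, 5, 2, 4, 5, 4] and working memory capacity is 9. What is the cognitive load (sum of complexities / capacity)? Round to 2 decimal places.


Total complexity = 5 + 1 + 1 + 5 + 2 + 4 + 5 + 4 = 27
Load = total / capacity = 27 / 9
= 3.00


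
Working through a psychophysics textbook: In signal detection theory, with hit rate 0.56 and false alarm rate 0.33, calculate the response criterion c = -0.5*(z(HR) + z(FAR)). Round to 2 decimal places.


c = -0.5 * (z(HR) + z(FAR))
z(0.56) = 0.151
z(0.33) = -0.4399
c = -0.5 * (0.151 + -0.4399)
= -0.5 * -0.2889
= 0.14


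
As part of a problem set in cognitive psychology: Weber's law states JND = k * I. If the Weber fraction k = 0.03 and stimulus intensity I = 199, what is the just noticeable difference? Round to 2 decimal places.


JND = k * I
JND = 0.03 * 199
= 5.97


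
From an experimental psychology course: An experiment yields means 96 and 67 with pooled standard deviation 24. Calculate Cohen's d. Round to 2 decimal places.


Cohen's d = (M1 - M2) / S_pooled
= (96 - 67) / 24
= 29 / 24
= 1.21


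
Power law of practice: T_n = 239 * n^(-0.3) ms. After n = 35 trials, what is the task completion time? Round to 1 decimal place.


T_n = 239 * 35^(-0.3)
35^(-0.3) = 0.344175
T_n = 239 * 0.344175
= 82.3 ms


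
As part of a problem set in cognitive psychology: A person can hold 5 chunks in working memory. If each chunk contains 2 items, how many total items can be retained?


Total items = chunks * items_per_chunk
= 5 * 2
= 10


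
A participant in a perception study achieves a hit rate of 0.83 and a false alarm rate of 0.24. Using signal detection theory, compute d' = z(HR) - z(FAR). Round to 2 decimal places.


d' = z(HR) - z(FAR)
z(0.83) = 0.9542
z(0.24) = -0.7063
d' = 0.9542 - -0.7063
= 1.66


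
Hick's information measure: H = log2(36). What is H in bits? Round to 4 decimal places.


H = log2(n)
H = log2(36)
= 5.1699


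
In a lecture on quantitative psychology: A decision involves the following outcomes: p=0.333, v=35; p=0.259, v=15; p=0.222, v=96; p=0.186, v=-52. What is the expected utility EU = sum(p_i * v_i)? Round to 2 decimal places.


EU = sum(p_i * v_i)
0.333 * 35 = 11.655
0.259 * 15 = 3.885
0.222 * 96 = 21.312
0.186 * -52 = -9.672
EU = 11.655 + 3.885 + 21.312 + -9.672
= 27.18


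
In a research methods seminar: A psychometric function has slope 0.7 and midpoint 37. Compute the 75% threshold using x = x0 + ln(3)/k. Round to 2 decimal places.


At P = 0.75: 0.75 = 1/(1 + e^(-k*(x-x0)))
Solving: e^(-k*(x-x0)) = 1/3
x = x0 + ln(3)/k
ln(3) = 1.0986
x = 37 + 1.0986/0.7
= 37 + 1.5694
= 38.57


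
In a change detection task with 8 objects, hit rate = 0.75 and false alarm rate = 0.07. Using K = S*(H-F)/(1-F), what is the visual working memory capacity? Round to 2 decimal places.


K = S * (H - F) / (1 - F)
H - F = 0.68
1 - F = 0.93
K = 8 * 0.68 / 0.93
= 5.85


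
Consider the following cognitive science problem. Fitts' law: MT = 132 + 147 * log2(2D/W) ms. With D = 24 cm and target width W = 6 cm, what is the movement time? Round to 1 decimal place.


MT = 132 + 147 * log2(2*24/6)
2D/W = 8.0
log2(8.0) = 3.0
MT = 132 + 147 * 3.0
= 573.0 ms


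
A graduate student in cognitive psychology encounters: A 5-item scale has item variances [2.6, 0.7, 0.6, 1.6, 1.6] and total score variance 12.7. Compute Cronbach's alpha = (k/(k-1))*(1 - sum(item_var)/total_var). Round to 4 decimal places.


alpha = (k/(k-1)) * (1 - sum(s_i^2)/s_total^2)
sum(item variances) = 7.1
k/(k-1) = 5/4 = 1.25
1 - 7.1/12.7 = 1 - 0.559055 = 0.440945
alpha = 1.25 * 0.440945
= 0.5512


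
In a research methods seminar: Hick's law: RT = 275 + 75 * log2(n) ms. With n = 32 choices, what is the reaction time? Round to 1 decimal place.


RT = 275 + 75 * log2(32)
log2(32) = 5.0
RT = 275 + 75 * 5.0
= 275 + 375.0
= 650.0 ms


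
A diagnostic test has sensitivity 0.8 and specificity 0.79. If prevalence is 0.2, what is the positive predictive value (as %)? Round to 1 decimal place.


PPV = (sens * prev) / (sens * prev + (1-spec) * (1-prev))
Numerator = 0.8 * 0.2 = 0.16
P(positive and no disease) = (1 - spec) * (1 - prev) = (1 - 0.79) * (1 - 0.2) = 0.168
Denominator = 0.16 + 0.168 = 0.328
PPV = 0.16 / 0.328 = 0.487805
As percentage = 48.8


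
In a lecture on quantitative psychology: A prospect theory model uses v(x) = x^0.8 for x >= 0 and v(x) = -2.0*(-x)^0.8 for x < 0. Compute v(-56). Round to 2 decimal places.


Since x = -56 < 0, use v(x) = -lambda*(-x)^alpha
(-x) = 56
56^0.8 = 25.0352
v(-56) = -2.0 * 25.0352
= -50.07


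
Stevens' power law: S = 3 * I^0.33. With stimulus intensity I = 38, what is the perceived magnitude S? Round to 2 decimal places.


S = 3 * 38^0.33
38^0.33 = 3.3215
S = 3 * 3.3215
= 9.96


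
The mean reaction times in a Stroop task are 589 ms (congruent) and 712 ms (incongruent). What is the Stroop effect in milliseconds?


Stroop effect = RT(incongruent) - RT(congruent)
= 712 - 589
= 123 ms


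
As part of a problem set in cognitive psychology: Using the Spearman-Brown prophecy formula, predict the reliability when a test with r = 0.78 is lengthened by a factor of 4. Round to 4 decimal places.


r_new = n*r / (1 + (n-1)*r)
Numerator = 4 * 0.78 = 3.12
Denominator = 1 + 3 * 0.78 = 3.34
r_new = 3.12 / 3.34
= 0.9341


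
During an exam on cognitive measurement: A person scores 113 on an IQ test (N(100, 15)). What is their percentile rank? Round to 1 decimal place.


z = (IQ - mean) / SD
z = (113 - 100) / 15 = 0.8667
Percentile = Phi(0.8667) * 100
Phi(0.8667) = 0.806947
= 80.7


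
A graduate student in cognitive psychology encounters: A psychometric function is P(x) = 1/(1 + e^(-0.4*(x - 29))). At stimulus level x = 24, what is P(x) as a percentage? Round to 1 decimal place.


P(x) = 1/(1 + e^(-0.4*(24 - 29)))
Exponent = -0.4 * -5 = 2.0
e^(2.0) = 7.389056
P = 1/(1 + 7.389056) = 0.119203
Percentage = 11.9


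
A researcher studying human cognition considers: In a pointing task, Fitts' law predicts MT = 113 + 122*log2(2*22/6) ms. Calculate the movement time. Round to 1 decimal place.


MT = 113 + 122 * log2(2*22/6)
2D/W = 7.333333
log2(7.333333) = 2.8745
MT = 113 + 122 * 2.8745
= 463.7 ms


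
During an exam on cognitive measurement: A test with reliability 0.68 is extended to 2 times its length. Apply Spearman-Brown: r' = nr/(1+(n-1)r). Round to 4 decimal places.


r_new = n*r / (1 + (n-1)*r)
Numerator = 2 * 0.68 = 1.36
Denominator = 1 + 1 * 0.68 = 1.68
r_new = 1.36 / 1.68
= 0.8095


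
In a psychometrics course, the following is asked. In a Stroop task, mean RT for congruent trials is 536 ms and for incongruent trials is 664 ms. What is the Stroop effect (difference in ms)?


Stroop effect = RT(incongruent) - RT(congruent)
= 664 - 536
= 128 ms


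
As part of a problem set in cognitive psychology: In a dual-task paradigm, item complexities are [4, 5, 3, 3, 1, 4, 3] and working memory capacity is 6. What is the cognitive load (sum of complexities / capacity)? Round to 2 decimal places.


Total complexity = 4 + 5 + 3 + 3 + 1 + 4 + 3 = 23
Load = total / capacity = 23 / 6
= 3.83


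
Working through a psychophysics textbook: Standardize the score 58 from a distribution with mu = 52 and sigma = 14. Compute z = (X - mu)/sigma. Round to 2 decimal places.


z = (X - mu) / sigma
= (58 - 52) / 14
= 6 / 14
= 0.43


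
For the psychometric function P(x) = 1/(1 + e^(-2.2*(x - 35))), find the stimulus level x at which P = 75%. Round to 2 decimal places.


At P = 0.75: 0.75 = 1/(1 + e^(-k*(x-x0)))
Solving: e^(-k*(x-x0)) = 1/3
x = x0 + ln(3)/k
ln(3) = 1.0986
x = 35 + 1.0986/2.2
= 35 + 0.4994
= 35.50


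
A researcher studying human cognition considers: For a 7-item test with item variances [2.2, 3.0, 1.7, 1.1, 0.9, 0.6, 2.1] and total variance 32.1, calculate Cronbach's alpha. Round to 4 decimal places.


alpha = (k/(k-1)) * (1 - sum(s_i^2)/s_total^2)
sum(item variances) = 11.6
k/(k-1) = 7/6 = 1.166667
1 - 11.6/32.1 = 1 - 0.361371 = 0.638629
alpha = 1.166667 * 0.638629
= 0.7451


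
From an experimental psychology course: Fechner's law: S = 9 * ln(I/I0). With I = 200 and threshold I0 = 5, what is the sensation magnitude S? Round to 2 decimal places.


S = 9 * ln(200/5)
I/I0 = 40.0
ln(40.0) = 3.6889
S = 9 * 3.6889
= 33.20


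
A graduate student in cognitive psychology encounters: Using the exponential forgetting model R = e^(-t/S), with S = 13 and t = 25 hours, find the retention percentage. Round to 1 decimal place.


R = e^(-t/S)
-t/S = -25/13 = -1.923077
R = e^(-1.923077) = 0.146157
Percentage = 0.146157 * 100
= 14.6


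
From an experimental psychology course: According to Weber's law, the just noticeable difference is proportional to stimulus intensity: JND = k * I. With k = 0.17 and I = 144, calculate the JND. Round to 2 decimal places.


JND = k * I
JND = 0.17 * 144
= 24.48


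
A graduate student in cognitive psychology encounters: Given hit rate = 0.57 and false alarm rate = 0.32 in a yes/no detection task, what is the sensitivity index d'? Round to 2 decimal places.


d' = z(HR) - z(FAR)
z(0.57) = 0.1764
z(0.32) = -0.4677
d' = 0.1764 - -0.4677
= 0.64


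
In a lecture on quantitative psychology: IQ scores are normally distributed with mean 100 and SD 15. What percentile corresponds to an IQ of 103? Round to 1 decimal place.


z = (IQ - mean) / SD
z = (103 - 100) / 15 = 0.2
Percentile = Phi(0.2) * 100
Phi(0.2) = 0.57926
= 57.9


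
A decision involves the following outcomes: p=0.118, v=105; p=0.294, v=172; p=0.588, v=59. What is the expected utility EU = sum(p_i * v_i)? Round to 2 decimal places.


EU = sum(p_i * v_i)
0.118 * 105 = 12.39
0.294 * 172 = 50.568
0.588 * 59 = 34.692
EU = 12.39 + 50.568 + 34.692
= 97.65


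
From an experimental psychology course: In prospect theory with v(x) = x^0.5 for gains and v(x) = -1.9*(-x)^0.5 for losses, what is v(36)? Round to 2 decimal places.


Since x = 36 >= 0, use v(x) = x^0.5
36^0.5 = 6.0
v(36) = 6.00


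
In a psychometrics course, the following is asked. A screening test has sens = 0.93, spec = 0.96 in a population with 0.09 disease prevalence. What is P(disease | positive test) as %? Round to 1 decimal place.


PPV = (sens * prev) / (sens * prev + (1-spec) * (1-prev))
Numerator = 0.93 * 0.09 = 0.0837
P(positive and no disease) = (1 - spec) * (1 - prev) = (1 - 0.96) * (1 - 0.09) = 0.0364
Denominator = 0.0837 + 0.0364 = 0.1201
PPV = 0.0837 / 0.1201 = 0.696919
As percentage = 69.7


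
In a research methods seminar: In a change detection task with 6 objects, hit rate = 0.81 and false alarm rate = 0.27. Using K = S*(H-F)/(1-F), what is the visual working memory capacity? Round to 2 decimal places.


K = S * (H - F) / (1 - F)
H - F = 0.54
1 - F = 0.73
K = 6 * 0.54 / 0.73
= 4.44


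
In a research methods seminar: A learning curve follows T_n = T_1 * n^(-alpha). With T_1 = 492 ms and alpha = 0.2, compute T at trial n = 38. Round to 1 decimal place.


T_n = 492 * 38^(-0.2)
38^(-0.2) = 0.483107
T_n = 492 * 0.483107
= 237.7 ms


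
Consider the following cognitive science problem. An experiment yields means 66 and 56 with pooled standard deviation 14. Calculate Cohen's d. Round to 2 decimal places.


Cohen's d = (M1 - M2) / S_pooled
= (66 - 56) / 14
= 10 / 14
= 0.71


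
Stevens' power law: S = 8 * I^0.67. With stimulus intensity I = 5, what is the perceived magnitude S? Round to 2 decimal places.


S = 8 * 5^0.67
5^0.67 = 2.9397
S = 8 * 2.9397
= 23.52


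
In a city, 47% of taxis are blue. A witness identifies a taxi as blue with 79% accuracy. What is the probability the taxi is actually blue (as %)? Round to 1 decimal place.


P(blue | says blue) = P(says blue | blue)*P(blue) / [P(says blue | blue)*P(blue) + P(says blue | not blue)*P(not blue)]
Numerator = 0.79 * 0.47 = 0.3713
False identification = 0.21 * 0.53 = 0.1113
P = 0.3713 / (0.3713 + 0.1113)
= 0.3713 / 0.4826
As percentage = 76.9


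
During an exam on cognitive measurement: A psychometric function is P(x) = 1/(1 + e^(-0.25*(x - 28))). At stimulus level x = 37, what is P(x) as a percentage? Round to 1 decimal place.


P(x) = 1/(1 + e^(-0.25*(37 - 28)))
Exponent = -0.25 * 9 = -2.25
e^(-2.25) = 0.105399
P = 1/(1 + 0.105399) = 0.904651
Percentage = 90.5


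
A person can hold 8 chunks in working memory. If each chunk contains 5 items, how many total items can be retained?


Total items = chunks * items_per_chunk
= 8 * 5
= 40


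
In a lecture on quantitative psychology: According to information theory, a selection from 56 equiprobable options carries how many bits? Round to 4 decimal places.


H = log2(n)
H = log2(56)
= 5.8074


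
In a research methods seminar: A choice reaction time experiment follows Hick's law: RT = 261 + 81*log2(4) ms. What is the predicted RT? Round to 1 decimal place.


RT = 261 + 81 * log2(4)
log2(4) = 2.0
RT = 261 + 81 * 2.0
= 261 + 162.0
= 423.0 ms


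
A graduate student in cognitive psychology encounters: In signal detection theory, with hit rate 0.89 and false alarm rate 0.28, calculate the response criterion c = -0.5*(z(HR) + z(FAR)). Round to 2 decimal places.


c = -0.5 * (z(HR) + z(FAR))
z(0.89) = 1.2265
z(0.28) = -0.5828
c = -0.5 * (1.2265 + -0.5828)
= -0.5 * 0.6437
= -0.32


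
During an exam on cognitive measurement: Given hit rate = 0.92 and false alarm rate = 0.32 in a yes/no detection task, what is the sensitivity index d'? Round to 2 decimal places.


d' = z(HR) - z(FAR)
z(0.92) = 1.4051
z(0.32) = -0.4677
d' = 1.4051 - -0.4677
= 1.87


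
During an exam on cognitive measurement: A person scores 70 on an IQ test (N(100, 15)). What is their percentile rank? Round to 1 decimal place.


z = (IQ - mean) / SD
z = (70 - 100) / 15 = -2.0
Percentile = Phi(-2.0) * 100
Phi(-2.0) = 0.02275
= 2.3


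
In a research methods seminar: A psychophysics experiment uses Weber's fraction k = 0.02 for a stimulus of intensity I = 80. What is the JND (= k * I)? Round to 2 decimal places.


JND = k * I
JND = 0.02 * 80
= 1.60


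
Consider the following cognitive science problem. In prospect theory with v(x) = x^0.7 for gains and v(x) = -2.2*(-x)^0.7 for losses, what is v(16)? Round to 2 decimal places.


Since x = 16 >= 0, use v(x) = x^0.7
16^0.7 = 6.9644
v(16) = 6.96


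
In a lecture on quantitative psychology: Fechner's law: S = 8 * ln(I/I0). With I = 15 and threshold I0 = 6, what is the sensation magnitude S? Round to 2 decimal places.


S = 8 * ln(15/6)
I/I0 = 2.5
ln(2.5) = 0.9163
S = 8 * 0.9163
= 7.33


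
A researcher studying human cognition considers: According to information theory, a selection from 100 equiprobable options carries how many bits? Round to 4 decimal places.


H = log2(n)
H = log2(100)
= 6.6439


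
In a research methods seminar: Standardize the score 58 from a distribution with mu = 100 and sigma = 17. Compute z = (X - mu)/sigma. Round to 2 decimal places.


z = (X - mu) / sigma
= (58 - 100) / 17
= -42 / 17
= -2.47


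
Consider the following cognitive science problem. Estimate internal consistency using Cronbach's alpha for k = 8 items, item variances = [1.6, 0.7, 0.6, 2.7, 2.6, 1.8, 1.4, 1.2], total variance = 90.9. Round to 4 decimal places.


alpha = (k/(k-1)) * (1 - sum(s_i^2)/s_total^2)
sum(item variances) = 12.6
k/(k-1) = 8/7 = 1.142857
1 - 12.6/90.9 = 1 - 0.138614 = 0.861386
alpha = 1.142857 * 0.861386
= 0.9844


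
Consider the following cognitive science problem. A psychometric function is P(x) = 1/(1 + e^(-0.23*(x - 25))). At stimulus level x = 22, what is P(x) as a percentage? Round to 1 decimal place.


P(x) = 1/(1 + e^(-0.23*(22 - 25)))
Exponent = -0.23 * -3 = 0.69
e^(0.69) = 1.993716
P = 1/(1 + 1.993716) = 0.334033
Percentage = 33.4


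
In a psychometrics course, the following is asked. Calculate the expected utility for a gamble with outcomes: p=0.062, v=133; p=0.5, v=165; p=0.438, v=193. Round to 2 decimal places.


EU = sum(p_i * v_i)
0.062 * 133 = 8.246
0.5 * 165 = 82.5
0.438 * 193 = 84.534
EU = 8.246 + 82.5 + 84.534
= 175.28


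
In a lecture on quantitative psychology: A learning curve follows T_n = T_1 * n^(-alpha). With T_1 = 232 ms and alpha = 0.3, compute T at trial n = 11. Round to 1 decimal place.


T_n = 232 * 11^(-0.3)
11^(-0.3) = 0.48706
T_n = 232 * 0.48706
= 113.0 ms


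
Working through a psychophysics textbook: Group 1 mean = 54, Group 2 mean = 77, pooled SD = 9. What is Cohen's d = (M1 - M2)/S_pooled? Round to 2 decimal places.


Cohen's d = (M1 - M2) / S_pooled
= (54 - 77) / 9
= -23 / 9
= -2.56


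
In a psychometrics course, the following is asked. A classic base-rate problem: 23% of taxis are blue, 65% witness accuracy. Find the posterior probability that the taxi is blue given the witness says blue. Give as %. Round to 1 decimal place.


P(blue | says blue) = P(says blue | blue)*P(blue) / [P(says blue | blue)*P(blue) + P(says blue | not blue)*P(not blue)]
Numerator = 0.65 * 0.23 = 0.1495
False identification = 0.35 * 0.77 = 0.2695
P = 0.1495 / (0.1495 + 0.2695)
= 0.1495 / 0.419
As percentage = 35.7


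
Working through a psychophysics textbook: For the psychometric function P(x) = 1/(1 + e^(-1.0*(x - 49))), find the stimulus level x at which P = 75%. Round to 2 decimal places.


At P = 0.75: 0.75 = 1/(1 + e^(-k*(x-x0)))
Solving: e^(-k*(x-x0)) = 1/3
x = x0 + ln(3)/k
ln(3) = 1.0986
x = 49 + 1.0986/1.0
= 49 + 1.0986
= 50.10


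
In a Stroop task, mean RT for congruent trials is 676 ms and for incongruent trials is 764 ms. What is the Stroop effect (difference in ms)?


Stroop effect = RT(incongruent) - RT(congruent)
= 764 - 676
= 88 ms


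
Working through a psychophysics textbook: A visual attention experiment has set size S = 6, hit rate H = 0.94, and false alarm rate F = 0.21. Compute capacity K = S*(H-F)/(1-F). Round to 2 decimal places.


K = S * (H - F) / (1 - F)
H - F = 0.73
1 - F = 0.79
K = 6 * 0.73 / 0.79
= 5.54


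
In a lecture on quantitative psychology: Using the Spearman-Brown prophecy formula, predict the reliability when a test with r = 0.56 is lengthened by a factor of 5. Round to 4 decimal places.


r_new = n*r / (1 + (n-1)*r)
Numerator = 5 * 0.56 = 2.8
Denominator = 1 + 4 * 0.56 = 3.24
r_new = 2.8 / 3.24
= 0.8642


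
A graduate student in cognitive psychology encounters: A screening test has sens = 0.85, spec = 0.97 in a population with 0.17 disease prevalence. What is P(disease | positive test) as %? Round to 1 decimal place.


PPV = (sens * prev) / (sens * prev + (1-spec) * (1-prev))
Numerator = 0.85 * 0.17 = 0.1445
P(positive and no disease) = (1 - spec) * (1 - prev) = (1 - 0.97) * (1 - 0.17) = 0.0249
Denominator = 0.1445 + 0.0249 = 0.1694
PPV = 0.1445 / 0.1694 = 0.853011
As percentage = 85.3


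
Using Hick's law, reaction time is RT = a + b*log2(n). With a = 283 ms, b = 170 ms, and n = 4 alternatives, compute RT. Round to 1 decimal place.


RT = 283 + 170 * log2(4)
log2(4) = 2.0
RT = 283 + 170 * 2.0
= 283 + 340.0
= 623.0 ms


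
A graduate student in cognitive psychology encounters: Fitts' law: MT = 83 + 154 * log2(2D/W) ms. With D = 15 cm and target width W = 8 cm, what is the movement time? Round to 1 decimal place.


MT = 83 + 154 * log2(2*15/8)
2D/W = 3.75
log2(3.75) = 1.9069
MT = 83 + 154 * 1.9069
= 376.7 ms


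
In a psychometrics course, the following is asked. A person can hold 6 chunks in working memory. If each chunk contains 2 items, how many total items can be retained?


Total items = chunks * items_per_chunk
= 6 * 2
= 12


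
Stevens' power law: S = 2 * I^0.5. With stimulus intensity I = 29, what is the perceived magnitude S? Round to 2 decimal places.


S = 2 * 29^0.5
29^0.5 = 5.3852
S = 2 * 5.3852
= 10.77


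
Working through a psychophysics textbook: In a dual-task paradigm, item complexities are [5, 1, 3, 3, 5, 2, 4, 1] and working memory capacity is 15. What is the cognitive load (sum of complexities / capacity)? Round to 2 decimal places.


Total complexity = 5 + 1 + 3 + 3 + 5 + 2 + 4 + 1 = 24
Load = total / capacity = 24 / 15
= 1.60


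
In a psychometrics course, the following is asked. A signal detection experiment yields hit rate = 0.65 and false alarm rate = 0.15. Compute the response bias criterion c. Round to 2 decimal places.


c = -0.5 * (z(HR) + z(FAR))
z(0.65) = 0.3853
z(0.15) = -1.0364
c = -0.5 * (0.3853 + -1.0364)
= -0.5 * -0.6511
= 0.33


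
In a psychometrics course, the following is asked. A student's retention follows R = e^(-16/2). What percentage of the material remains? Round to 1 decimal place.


R = e^(-t/S)
-t/S = -16/2 = -8.0
R = e^(-8.0) = 0.000335
Percentage = 0.000335 * 100
= 0.0


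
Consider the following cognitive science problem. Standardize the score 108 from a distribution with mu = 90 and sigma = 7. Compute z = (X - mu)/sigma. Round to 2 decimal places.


z = (X - mu) / sigma
= (108 - 90) / 7
= 18 / 7
= 2.57


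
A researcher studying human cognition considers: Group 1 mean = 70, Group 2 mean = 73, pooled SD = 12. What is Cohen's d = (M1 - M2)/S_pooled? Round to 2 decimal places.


Cohen's d = (M1 - M2) / S_pooled
= (70 - 73) / 12
= -3 / 12
= -0.25


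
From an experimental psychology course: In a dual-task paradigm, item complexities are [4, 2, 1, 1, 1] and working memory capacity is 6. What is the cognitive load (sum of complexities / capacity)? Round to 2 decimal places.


Total complexity = 4 + 2 + 1 + 1 + 1 = 9
Load = total / capacity = 9 / 6
= 1.50


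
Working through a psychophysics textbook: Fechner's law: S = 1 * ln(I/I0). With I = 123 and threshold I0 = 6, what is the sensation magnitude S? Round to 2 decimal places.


S = 1 * ln(123/6)
I/I0 = 20.5
ln(20.5) = 3.0204
S = 1 * 3.0204
= 3.02


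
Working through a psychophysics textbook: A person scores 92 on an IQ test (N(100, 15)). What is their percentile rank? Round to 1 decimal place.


z = (IQ - mean) / SD
z = (92 - 100) / 15 = -0.5333
Percentile = Phi(-0.5333) * 100
Phi(-0.5333) = 0.296913
= 29.7


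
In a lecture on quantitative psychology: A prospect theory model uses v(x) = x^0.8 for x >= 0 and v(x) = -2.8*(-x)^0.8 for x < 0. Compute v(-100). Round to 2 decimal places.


Since x = -100 < 0, use v(x) = -lambda*(-x)^alpha
(-x) = 100
100^0.8 = 39.8107
v(-100) = -2.8 * 39.8107
= -111.47


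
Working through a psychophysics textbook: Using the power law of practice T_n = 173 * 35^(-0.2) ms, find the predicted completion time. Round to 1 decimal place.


T_n = 173 * 35^(-0.2)
35^(-0.2) = 0.491119
T_n = 173 * 0.491119
= 85.0 ms


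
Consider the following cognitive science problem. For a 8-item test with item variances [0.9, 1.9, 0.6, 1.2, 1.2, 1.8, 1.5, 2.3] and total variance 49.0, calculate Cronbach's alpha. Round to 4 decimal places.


alpha = (k/(k-1)) * (1 - sum(s_i^2)/s_total^2)
sum(item variances) = 11.4
k/(k-1) = 8/7 = 1.142857
1 - 11.4/49.0 = 1 - 0.232653 = 0.767347
alpha = 1.142857 * 0.767347
= 0.8770


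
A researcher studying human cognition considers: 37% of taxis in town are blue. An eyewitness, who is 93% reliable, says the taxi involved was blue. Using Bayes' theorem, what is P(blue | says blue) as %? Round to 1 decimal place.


P(blue | says blue) = P(says blue | blue)*P(blue) / [P(says blue | blue)*P(blue) + P(says blue | not blue)*P(not blue)]
Numerator = 0.93 * 0.37 = 0.3441
False identification = 0.07 * 0.63 = 0.0441
P = 0.3441 / (0.3441 + 0.0441)
= 0.3441 / 0.3882
As percentage = 88.6


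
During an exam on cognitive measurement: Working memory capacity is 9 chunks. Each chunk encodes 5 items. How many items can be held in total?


Total items = chunks * items_per_chunk
= 9 * 5
= 45


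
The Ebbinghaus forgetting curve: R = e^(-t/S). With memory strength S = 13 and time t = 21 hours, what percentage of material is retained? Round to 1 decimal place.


R = e^(-t/S)
-t/S = -21/13 = -1.615385
R = e^(-1.615385) = 0.198814
Percentage = 0.198814 * 100
= 19.9


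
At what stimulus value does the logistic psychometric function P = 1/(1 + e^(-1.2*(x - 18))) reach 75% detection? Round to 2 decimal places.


At P = 0.75: 0.75 = 1/(1 + e^(-k*(x-x0)))
Solving: e^(-k*(x-x0)) = 1/3
x = x0 + ln(3)/k
ln(3) = 1.0986
x = 18 + 1.0986/1.2
= 18 + 0.9155
= 18.92


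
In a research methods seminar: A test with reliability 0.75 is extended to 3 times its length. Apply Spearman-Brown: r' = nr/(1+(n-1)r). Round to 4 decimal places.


r_new = n*r / (1 + (n-1)*r)
Numerator = 3 * 0.75 = 2.25
Denominator = 1 + 2 * 0.75 = 2.5
r_new = 2.25 / 2.5
= 0.9000


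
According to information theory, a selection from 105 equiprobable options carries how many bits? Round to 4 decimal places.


H = log2(n)
H = log2(105)
= 6.7142


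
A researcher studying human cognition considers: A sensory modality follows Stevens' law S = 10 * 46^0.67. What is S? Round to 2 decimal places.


S = 10 * 46^0.67
46^0.67 = 13.0031
S = 10 * 13.0031
= 130.03


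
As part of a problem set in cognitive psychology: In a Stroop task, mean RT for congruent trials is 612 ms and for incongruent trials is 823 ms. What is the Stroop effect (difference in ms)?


Stroop effect = RT(incongruent) - RT(congruent)
= 823 - 612
= 211 ms


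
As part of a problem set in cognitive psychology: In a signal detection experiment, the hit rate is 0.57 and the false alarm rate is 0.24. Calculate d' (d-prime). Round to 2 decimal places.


d' = z(HR) - z(FAR)
z(0.57) = 0.1764
z(0.24) = -0.7063
d' = 0.1764 - -0.7063
= 0.88


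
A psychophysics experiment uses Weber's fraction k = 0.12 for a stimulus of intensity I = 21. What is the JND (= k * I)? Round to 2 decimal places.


JND = k * I
JND = 0.12 * 21
= 2.52


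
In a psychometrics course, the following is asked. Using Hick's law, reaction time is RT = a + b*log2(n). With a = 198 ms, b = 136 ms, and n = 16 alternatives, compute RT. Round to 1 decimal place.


RT = 198 + 136 * log2(16)
log2(16) = 4.0
RT = 198 + 136 * 4.0
= 198 + 544.0
= 742.0 ms


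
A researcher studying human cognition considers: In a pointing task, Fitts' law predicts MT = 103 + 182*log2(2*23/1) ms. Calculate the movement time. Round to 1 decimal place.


MT = 103 + 182 * log2(2*23/1)
2D/W = 46.0
log2(46.0) = 5.5236
MT = 103 + 182 * 5.5236
= 1108.3 ms


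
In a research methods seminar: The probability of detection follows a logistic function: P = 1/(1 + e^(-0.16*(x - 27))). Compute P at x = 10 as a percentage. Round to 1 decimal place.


P(x) = 1/(1 + e^(-0.16*(10 - 27)))
Exponent = -0.16 * -17 = 2.72
e^(2.72) = 15.180322
P = 1/(1 + 15.180322) = 0.061803
Percentage = 6.2


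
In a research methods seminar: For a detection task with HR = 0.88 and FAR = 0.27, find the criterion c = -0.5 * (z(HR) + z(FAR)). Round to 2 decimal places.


c = -0.5 * (z(HR) + z(FAR))
z(0.88) = 1.175
z(0.27) = -0.6128
c = -0.5 * (1.175 + -0.6128)
= -0.5 * 0.5622
= -0.28


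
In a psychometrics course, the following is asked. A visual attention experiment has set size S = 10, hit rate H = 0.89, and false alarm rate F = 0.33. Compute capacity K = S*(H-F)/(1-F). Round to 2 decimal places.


K = S * (H - F) / (1 - F)
H - F = 0.56
1 - F = 0.67
K = 10 * 0.56 / 0.67
= 8.36


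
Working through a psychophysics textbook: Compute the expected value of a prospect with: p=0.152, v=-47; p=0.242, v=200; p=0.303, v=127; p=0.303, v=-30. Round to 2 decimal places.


EU = sum(p_i * v_i)
0.152 * -47 = -7.144
0.242 * 200 = 48.4
0.303 * 127 = 38.481
0.303 * -30 = -9.09
EU = -7.144 + 48.4 + 38.481 + -9.09
= 70.65


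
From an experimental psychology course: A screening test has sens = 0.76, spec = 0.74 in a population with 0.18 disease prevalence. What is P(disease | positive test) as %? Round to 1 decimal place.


PPV = (sens * prev) / (sens * prev + (1-spec) * (1-prev))
Numerator = 0.76 * 0.18 = 0.1368
P(positive and no disease) = (1 - spec) * (1 - prev) = (1 - 0.74) * (1 - 0.18) = 0.2132
Denominator = 0.1368 + 0.2132 = 0.35
PPV = 0.1368 / 0.35 = 0.390857
As percentage = 39.1


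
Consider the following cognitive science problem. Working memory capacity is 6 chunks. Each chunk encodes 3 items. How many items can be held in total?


Total items = chunks * items_per_chunk
= 6 * 3
= 18


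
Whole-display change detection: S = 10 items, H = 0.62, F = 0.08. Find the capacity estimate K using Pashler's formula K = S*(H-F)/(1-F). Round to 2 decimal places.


K = S * (H - F) / (1 - F)
H - F = 0.54
1 - F = 0.92
K = 10 * 0.54 / 0.92
= 5.87


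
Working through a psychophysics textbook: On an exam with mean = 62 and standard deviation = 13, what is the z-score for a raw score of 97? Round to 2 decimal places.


z = (X - mu) / sigma
= (97 - 62) / 13
= 35 / 13
= 2.69


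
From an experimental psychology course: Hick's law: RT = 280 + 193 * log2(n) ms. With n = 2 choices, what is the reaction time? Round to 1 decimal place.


RT = 280 + 193 * log2(2)
log2(2) = 1.0
RT = 280 + 193 * 1.0
= 280 + 193.0
= 473.0 ms


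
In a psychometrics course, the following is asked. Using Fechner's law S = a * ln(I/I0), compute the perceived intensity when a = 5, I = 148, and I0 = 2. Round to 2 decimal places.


S = 5 * ln(148/2)
I/I0 = 74.0
ln(74.0) = 4.3041
S = 5 * 4.3041
= 21.52
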